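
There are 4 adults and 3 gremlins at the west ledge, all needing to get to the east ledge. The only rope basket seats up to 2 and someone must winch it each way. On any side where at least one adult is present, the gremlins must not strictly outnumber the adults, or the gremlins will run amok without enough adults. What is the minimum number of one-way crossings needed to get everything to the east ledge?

11

Counting alone: each trip to the east ledge takes at most 2 across and each return brings at least 1 back, so after t trips out (and t−1 returns) at most 2t − (t−1) of the 7 are across; that first reaches 7 at t = 6, so at least 11 crossings are needed.
The plan below uses exactly 11 crossings, so it is optimal:
1. 2 gremlins → the east ledge.  (the west ledge: 4A 1G; the east ledge: 0A 2G)
2. 1 gremlin ← the west ledge.  (the west ledge: 4A 2G; the east ledge: 0A 1G)
3. 2 gremlins → the east ledge.  (the west ledge: 4A 0G; the east ledge: 0A 3G)
4. 1 gremlin ← the west ledge.  (the west ledge: 4A 1G; the east ledge: 0A 2G)
5. 2 adults → the east ledge.  (the west ledge: 2A 1G; the east ledge: 2A 2G)
6. 1 gremlin ← the west ledge.  (the west ledge: 2A 2G; the east ledge: 2A 1G)
7. 1 adult and 1 gremlin → the east ledge.  (the west ledge: 1A 1G; the east ledge: 3A 2G)
8. 1 adult ← the west ledge.  (the west ledge: 2A 1G; the east ledge: 2A 2G)
9. 1 adult and 1 gremlin → the east ledge.  (the west ledge: 1A 0G; the east ledge: 3A 3G)
10. 1 gremlin ← the west ledge.  (the west ledge: 1A 1G; the east ledge: 3A 2G)
11. 1 adult and 1 gremlin → the east ledge.  (the west ledge: 0A 0G; the east ledge: 4A 3G)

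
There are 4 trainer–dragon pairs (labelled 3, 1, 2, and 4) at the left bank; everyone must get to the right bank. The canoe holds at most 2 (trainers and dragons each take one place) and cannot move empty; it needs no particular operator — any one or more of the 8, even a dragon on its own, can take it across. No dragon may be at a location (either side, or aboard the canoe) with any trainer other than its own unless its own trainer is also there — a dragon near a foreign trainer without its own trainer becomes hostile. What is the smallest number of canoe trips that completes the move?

impossible

Following every safe sequence of crossings from the start, the most of the 8 that can be at the right bank as the canoe arrives there on crossings 1, 3, 5 is 2, 3, 4 respectively; the best ever achieved is 4 of 8.
From crossing 7 on, no configuration arises that was not already reachable earlier: only 44 distinct safe configurations (who is on which side, and where the canoe is) can ever be reached, none of them has everyone across, and every continuation just revisits them. So no valid plan exists.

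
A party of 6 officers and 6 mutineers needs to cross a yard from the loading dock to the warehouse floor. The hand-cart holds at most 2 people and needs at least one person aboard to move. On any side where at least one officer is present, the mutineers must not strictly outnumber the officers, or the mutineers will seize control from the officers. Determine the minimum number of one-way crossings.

Following every safe sequence of crossings from the start, the most of the 12 that can be at the warehouse floor as the hand-cart arrives there on crossings 1, 3, 5, 7, 9 is 2, 3, 4, 5, 6 respectively; the best ever achieved is 6 of 12.
From crossing 11 on, no configuration arises that was not already reachable earlier: only 15 distinct safe configurations (who is on which side, and where the hand-cart is) can ever be reached, none of them has everyone across, and every continuation just revisits them. They are: 0 officers + 0 mutineers across (hand-cart back at the start); 0 officers + 1 mutineer across (hand-cart there); 0 officers + 1 mutineer across (hand-cart back at the start); 0 officers + 2 mutineers across (hand-cart there); 0 officers + 2 mutineers across (hand-cart back at the start); 0 officers + 3 mutineers across (hand-cart there); 0 officers + 3 mutineers across (hand-cart back at the start); 0 officers + 4 mutineers across (hand-cart there); 0 officers + 4 mutineers across (hand-cart back at the start); 0 officers + 5 mutineers across (hand-cart there); 0 officers + 5 mutineers across (hand-cart back at the start); 0 officers + 6 mutineers across (hand-cart there); 1 officer + 1 mutineer across (hand-cart there); 1 officer + 1 mutineer across (hand-cart back at the start); 2 officers + 2 mutineers across (hand-cart there). So no valid plan exists.

impossible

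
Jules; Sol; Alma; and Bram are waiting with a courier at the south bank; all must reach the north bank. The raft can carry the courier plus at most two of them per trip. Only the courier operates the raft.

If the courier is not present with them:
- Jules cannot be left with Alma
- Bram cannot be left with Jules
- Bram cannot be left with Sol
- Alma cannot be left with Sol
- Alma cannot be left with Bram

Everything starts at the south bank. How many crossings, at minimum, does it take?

Counting alone: the courier can take at most 2 across per trip to the north bank, so moving all 4 needs at least 2 loaded trips out, with a return between consecutive ones — at least 3 crossings.
The safety rule pushes this higher. Following every safe sequence of crossings, the most of the 4 that can be at the north bank as the raft arrives there on crossing 3 is 3 — never all 4.
So no plan with fewer than 5 crossings exists, and this one achieves 5:
1. Courier goes to the north bank with Alma and Bram.
2. Courier goes back to the south bank with Alma.
3. Courier goes to the north bank with Jules and Sol.
4. Courier goes back to the south bank with Bram.
5. Courier goes to the north bank with Alma and Bram.

5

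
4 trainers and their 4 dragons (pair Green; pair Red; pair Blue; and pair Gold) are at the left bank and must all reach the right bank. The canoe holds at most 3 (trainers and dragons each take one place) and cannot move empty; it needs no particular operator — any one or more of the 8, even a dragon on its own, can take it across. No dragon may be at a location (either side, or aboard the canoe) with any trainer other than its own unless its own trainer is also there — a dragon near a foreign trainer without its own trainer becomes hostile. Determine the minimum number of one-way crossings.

9

Counting alone: each trip to the right bank takes at most 3 across and each return brings at least 1 back, so after t trips out (and t−1 returns) at most 3t − (t−1) of the 8 are across; that first reaches 8 at t = 4, so at least 7 crossings are needed.
The safety rule pushes this higher. Following every safe sequence of crossings, the most of the 8 that can be at the right bank as the canoe arrives there on crossing 7 is 7 — never all 8.
So no plan with fewer than 9 crossings exists, and this one achieves 9:
1. dragon Green and trainer Green cross → the right bank.
2. trainer Green crosses ← the left bank.
3. dragon Red, trainer Green, and trainer Red cross → the right bank.
4. dragon Green and trainer Green cross ← the left bank.
5. trainer Blue, trainer Gold, and trainer Green cross → the right bank.
6. dragon Red crosses ← the left bank.
7. dragon Green and dragon Red cross → the right bank.
8. dragon Green crosses ← the left bank.
9. dragon Blue, dragon Gold, and dragon Green cross → the right bank.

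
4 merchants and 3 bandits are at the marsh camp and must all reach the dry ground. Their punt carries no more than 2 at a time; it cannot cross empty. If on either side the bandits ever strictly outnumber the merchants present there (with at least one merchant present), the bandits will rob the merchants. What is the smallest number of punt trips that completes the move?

Counting alone: each trip to the dry ground takes at most 2 across and each return brings at least 1 back, so after t trips out (and t−1 returns) at most 2t − (t−1) of the 7 are across; that first reaches 7 at t = 6, so at least 11 crossings are needed.
The plan below uses exactly 11 crossings, so it is optimal:
1. 2 bandits → the dry ground.  (the marsh camp: 4M 1B; the dry ground: 0M 2B)
2. 1 bandit ← the marsh camp.  (the marsh camp: 4M 2B; the dry ground: 0M 1B)
3. 2 bandits → the dry ground.  (the marsh camp: 4M 0B; the dry ground: 0M 3B)
4. 1 bandit ← the marsh camp.  (the marsh camp: 4M 1B; the dry ground: 0M 2B)
5. 2 merchants → the dry ground.  (the marsh camp: 2M 1B; the dry ground: 2M 2B)
6. 1 bandit ← the marsh camp.  (the marsh camp: 2M 2B; the dry ground: 2M 1B)
7. 1 merchant and 1 bandit → the dry ground.  (the marsh camp: 1M 1B; the dry ground: 3M 2B)
8. 1 merchant ← the marsh camp.  (the marsh camp: 2M 1B; the dry ground: 2M 2B)
9. 1 merchant and 1 bandit → the dry ground.  (the marsh camp: 1M 0B; the dry ground: 3M 3B)
10. 1 bandit ← the marsh camp.  (the marsh camp: 1M 1B; the dry ground: 3M 2B)
11. 1 merchant and 1 bandit → the dry ground.  (the marsh camp: 0M 0B; the dry ground: 4M 3B)

11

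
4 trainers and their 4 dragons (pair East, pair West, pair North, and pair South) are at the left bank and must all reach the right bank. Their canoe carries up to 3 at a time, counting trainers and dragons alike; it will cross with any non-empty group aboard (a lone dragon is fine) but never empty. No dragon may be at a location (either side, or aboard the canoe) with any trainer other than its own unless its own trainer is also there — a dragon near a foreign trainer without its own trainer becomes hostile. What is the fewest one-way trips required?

9

Counting alone: each trip to the right bank takes at most 3 across and each return brings at least 1 back, so after t trips out (and t−1 returns) at most 3t − (t−1) of the 8 are across; that first reaches 8 at t = 4, so at least 7 crossings are needed.
The safety rule pushes this higher. Following every safe sequence of crossings, the most of the 8 that can be at the right bank as the canoe arrives there on crossing 7 is 7 — never all 8.
So no plan with fewer than 9 crossings exists, and this one achieves 9:
1. dragon East and trainer East cross → the right bank.
2. trainer East crosses ← the left bank.
3. dragon West, trainer East, and trainer West cross → the right bank.
4. dragon East and trainer East cross ← the left bank.
5. trainer East, trainer North, and trainer South cross → the right bank.
6. dragon West crosses ← the left bank.
7. dragon East and dragon West cross → the right bank.
8. dragon East crosses ← the left bank.
9. dragon East, dragon North, and dragon South cross → the right bank.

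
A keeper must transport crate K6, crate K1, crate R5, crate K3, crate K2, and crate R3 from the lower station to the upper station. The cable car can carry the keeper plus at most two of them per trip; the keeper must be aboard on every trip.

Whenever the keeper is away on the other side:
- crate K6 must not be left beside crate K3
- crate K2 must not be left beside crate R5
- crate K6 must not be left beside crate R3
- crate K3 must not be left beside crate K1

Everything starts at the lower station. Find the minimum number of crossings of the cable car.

impossible

Whatever the first load, the items left behind include a forbidden pair without the keeper. No opening move is safe, so no plan exists.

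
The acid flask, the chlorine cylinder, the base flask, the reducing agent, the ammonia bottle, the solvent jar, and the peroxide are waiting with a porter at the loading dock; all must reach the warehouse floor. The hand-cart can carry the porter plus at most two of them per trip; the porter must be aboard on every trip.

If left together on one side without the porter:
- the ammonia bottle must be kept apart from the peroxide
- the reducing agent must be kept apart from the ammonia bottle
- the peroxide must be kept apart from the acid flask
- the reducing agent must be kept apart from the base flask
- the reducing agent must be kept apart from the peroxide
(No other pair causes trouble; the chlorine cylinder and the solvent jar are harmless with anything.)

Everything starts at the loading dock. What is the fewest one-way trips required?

11

Counting alone: the porter can take at most 2 across per trip to the warehouse floor, so moving all 7 needs at least 4 loaded trips out, with a return between consecutive ones — at least 7 crossings.
The safety rule pushes this higher. Following every safe sequence of crossings, the most of the 7 that can be at the warehouse floor as the hand-cart arrives there on crossings 7, 9 is 5, 6 respectively — never all 7.
So no plan with fewer than 11 crossings exists, and this one achieves 11:
1. Porter goes to the warehouse floor with the peroxide and the reducing agent.
2. Porter goes back to the loading dock with the reducing agent.
3. Porter goes to the warehouse floor with the acid flask and the reducing agent.
4. Porter goes back to the loading dock with the peroxide.
5. Porter goes to the warehouse floor with the ammonia bottle and the chlorine cylinder.
6. Porter goes back to the loading dock with the reducing agent.
7. Porter goes to the warehouse floor with the base flask and the reducing agent.
8. Porter goes back to the loading dock with the reducing agent.
9. Porter goes to the warehouse floor with the reducing agent and the solvent jar.
10. Porter goes back to the loading dock with the reducing agent.
11. Porter goes to the warehouse floor with the peroxide and the reducing agent.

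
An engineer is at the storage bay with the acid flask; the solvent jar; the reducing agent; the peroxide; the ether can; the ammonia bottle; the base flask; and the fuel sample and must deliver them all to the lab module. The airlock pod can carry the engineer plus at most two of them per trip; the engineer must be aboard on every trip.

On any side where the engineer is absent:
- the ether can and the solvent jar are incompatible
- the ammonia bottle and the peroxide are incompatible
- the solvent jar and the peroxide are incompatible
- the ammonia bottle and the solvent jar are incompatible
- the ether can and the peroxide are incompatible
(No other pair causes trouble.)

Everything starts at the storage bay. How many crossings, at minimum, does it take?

13

Counting alone: the engineer can take at most 2 across per trip to the lab module, so moving all 8 needs at least 4 loaded trips out, with a return between consecutive ones — at least 7 crossings.
The safety rule pushes this higher. Following every safe sequence of crossings, the most of the 8 that can be at the lab module as the airlock pod arrives there on crossings 7, 9, 11 is 5, 6, 7 respectively — never all 8.
So no plan with fewer than 13 crossings exists, and this one achieves 13:
1. Engineer goes to the lab module with the peroxide and the solvent jar.  [the storage bay: the acid flask, the ammonia bottle, the base flask, the ether can, the fuel sample, the reducing agent | the lab module: the peroxide, the solvent jar]
2. Engineer goes back to the storage bay with the solvent jar.  [the storage bay: the acid flask, the ammonia bottle, the base flask, the ether can, the fuel sample, the reducing agent, the solvent jar | the lab module: the peroxide]
3. Engineer goes to the lab module with the acid flask and the solvent jar.  [the storage bay: the ammonia bottle, the base flask, the ether can, the fuel sample, the reducing agent | the lab module: the acid flask, the peroxide, the solvent jar]
4. Engineer goes back to the storage bay with the solvent jar.  [the storage bay: the ammonia bottle, the base flask, the ether can, the fuel sample, the reducing agent, the solvent jar | the lab module: the acid flask, the peroxide]
5. Engineer goes to the lab module with the reducing agent and the solvent jar.  [the storage bay: the ammonia bottle, the base flask, the ether can, the fuel sample | the lab module: the acid flask, the peroxide, the reducing agent, the solvent jar]
6. Engineer goes back to the storage bay with the solvent jar.  [the storage bay: the ammonia bottle, the base flask, the ether can, the fuel sample, the solvent jar | the lab module: the acid flask, the peroxide, the reducing agent]
7. Engineer goes to the lab module with the base flask and the solvent jar.  [the storage bay: the ammonia bottle, the ether can, the fuel sample | the lab module: the acid flask, the base flask, the peroxide, the reducing agent, the solvent jar]
8. Engineer goes back to the storage bay with the solvent jar.  [the storage bay: the ammonia bottle, the ether can, the fuel sample, the solvent jar | the lab module: the acid flask, the base flask, the peroxide, the reducing agent]
9. Engineer goes to the lab module with the fuel sample and the solvent jar.  [the storage bay: the ammonia bottle, the ether can | the lab module: the acid flask, the base flask, the fuel sample, the peroxide, the reducing agent, the solvent jar]
10. Engineer goes back to the storage bay with the solvent jar.  [the storage bay: the ammonia bottle, the ether can, the solvent jar | the lab module: the acid flask, the base flask, the fuel sample, the peroxide, the reducing agent]
11. Engineer goes to the lab module with the ammonia bottle and the ether can.  [the storage bay: the solvent jar | the lab module: the acid flask, the ammonia bottle, the base flask, the ether can, the fuel sample, the peroxide, the reducing agent]
12. Engineer goes back to the storage bay with the peroxide.  [the storage bay: the peroxide, the solvent jar | the lab module: the acid flask, the ammonia bottle, the base flask, the ether can, the fuel sample, the reducing agent]
13. Engineer goes to the lab module with the peroxide and the solvent jar.  [the storage bay: — | the lab module: the acid flask, the ammonia bottle, the base flask, the ether can, the fuel sample, the peroxide, the reducing agent, the solvent jar]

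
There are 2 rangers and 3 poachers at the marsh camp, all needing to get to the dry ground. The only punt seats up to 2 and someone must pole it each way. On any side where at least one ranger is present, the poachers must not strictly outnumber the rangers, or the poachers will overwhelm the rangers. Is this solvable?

The poachers already outnumber the rangers at the marsh camp before anyone moves, so the starting position itself is disallowed.

No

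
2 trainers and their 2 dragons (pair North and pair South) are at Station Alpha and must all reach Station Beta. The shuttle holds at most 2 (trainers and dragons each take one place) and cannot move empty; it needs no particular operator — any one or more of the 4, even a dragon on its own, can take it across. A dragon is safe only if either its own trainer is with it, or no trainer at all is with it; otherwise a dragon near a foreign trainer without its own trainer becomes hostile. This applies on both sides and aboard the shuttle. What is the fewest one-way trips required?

Counting alone: each trip to Station Beta takes at most 2 across and each return brings at least 1 back, so after t trips out (and t−1 returns) at most 2t − (t−1) of the 4 are across; that first reaches 4 at t = 3, so at least 5 crossings are needed.
The plan below uses exactly 5 crossings, so it is optimal:
1. dragon North and trainer North cross → Station Beta.
2. trainer North crosses ← Station Alpha.
3. trainer North and trainer South cross → Station Beta.
4. trainer South crosses ← Station Alpha.
5. dragon South and trainer South cross → Station Beta.

5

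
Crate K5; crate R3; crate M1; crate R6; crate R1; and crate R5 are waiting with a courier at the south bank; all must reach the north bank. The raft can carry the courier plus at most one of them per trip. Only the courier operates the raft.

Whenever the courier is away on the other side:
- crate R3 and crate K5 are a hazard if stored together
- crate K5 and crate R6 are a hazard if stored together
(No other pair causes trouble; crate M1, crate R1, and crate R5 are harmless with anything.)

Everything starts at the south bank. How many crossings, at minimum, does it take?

Counting alone: the courier can take at most 1 across per trip to the north bank, so moving all 6 needs at least 6 loaded trips out, with a return between consecutive ones — at least 11 crossings.
The safety rule pushes this higher. Following every safe sequence of crossings, the most of the 6 that can be at the north bank as the raft arrives there on crossing 11 is 5 — never all 6.
So no plan with fewer than 13 crossings exists, and this one achieves 13:
1. Courier goes to the north bank with crate K5.  [the south bank: crate M1, crate R1, crate R3, crate R5, crate R6 | the north bank: crate K5]
2. Courier goes back to the south bank alone.  [the south bank: crate M1, crate R1, crate R3, crate R5, crate R6 | the north bank: crate K5]
3. Courier goes to the north bank with crate R3.  [the south bank: crate M1, crate R1, crate R5, crate R6 | the north bank: crate K5, crate R3]
4. Courier goes back to the south bank with crate K5.  [the south bank: crate K5, crate M1, crate R1, crate R5, crate R6 | the north bank: crate R3]
5. Courier goes to the north bank with crate R6.  [the south bank: crate K5, crate M1, crate R1, crate R5 | the north bank: crate R3, crate R6]
6. Courier goes back to the south bank alone.  [the south bank: crate K5, crate M1, crate R1, crate R5 | the north bank: crate R3, crate R6]
7. Courier goes to the north bank with crate M1.  [the south bank: crate K5, crate R1, crate R5 | the north bank: crate M1, crate R3, crate R6]
8. Courier goes back to the south bank alone.  [the south bank: crate K5, crate R1, crate R5 | the north bank: crate M1, crate R3, crate R6]
9. Courier goes to the north bank with crate R1.  [the south bank: crate K5, crate R5 | the north bank: crate M1, crate R1, crate R3, crate R6]
10. Courier goes back to the south bank alone.  [the south bank: crate K5, crate R5 | the north bank: crate M1, crate R1, crate R3, crate R6]
11. Courier goes to the north bank with crate R5.  [the south bank: crate K5 | the north bank: crate M1, crate R1, crate R3, crate R5, crate R6]
12. Courier goes back to the south bank alone.  [the south bank: crate K5 | the north bank: crate M1, crate R1, crate R3, crate R5, crate R6]
13. Courier goes to the north bank with crate K5.  [the south bank: — | the north bank: crate K5, crate M1, crate R1, crate R3, crate R5, crate R6]

13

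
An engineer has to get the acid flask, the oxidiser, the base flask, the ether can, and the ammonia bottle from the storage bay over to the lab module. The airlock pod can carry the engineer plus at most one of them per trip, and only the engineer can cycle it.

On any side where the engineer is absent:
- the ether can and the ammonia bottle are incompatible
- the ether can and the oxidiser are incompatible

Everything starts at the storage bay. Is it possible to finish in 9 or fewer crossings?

Counting alone: the engineer can take at most 1 across per trip to the lab module, so moving all 5 needs at least 5 loaded trips out, with a return between consecutive ones — at least 9 crossings.
The safety rule pushes this higher. Following every safe sequence of crossings, the most of the 5 that can be at the lab module as the airlock pod arrives there on crossing 9 is 4 — never all 5.
So the move cannot be finished within 9 crossings. (The shortest complete plan takes 11:)
1. Engineer goes to the lab module with the ether can.
2. Engineer goes back to the storage bay alone.
3. Engineer goes to the lab module with the acid flask.
4. Engineer goes back to the storage bay alone.
5. Engineer goes to the lab module with the oxidiser.
6. Engineer goes back to the storage bay with the ether can.
7. Engineer goes to the lab module with the ammonia bottle.
8. Engineer goes back to the storage bay alone.
9. Engineer goes to the lab module with the base flask.
10. Engineer goes back to the storage bay alone.
11. Engineer goes to the lab module with the ether can.

No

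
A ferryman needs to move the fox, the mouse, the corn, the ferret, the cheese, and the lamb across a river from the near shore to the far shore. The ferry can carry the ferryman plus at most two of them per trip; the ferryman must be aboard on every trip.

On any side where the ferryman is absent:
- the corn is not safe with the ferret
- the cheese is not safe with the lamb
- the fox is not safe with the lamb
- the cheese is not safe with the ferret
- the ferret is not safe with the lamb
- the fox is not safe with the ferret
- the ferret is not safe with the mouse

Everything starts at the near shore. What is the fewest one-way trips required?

Counting alone: the ferryman can take at most 2 across per trip to the far shore, so moving all 6 needs at least 3 loaded trips out, with a return between consecutive ones — at least 5 crossings.
The safety rule pushes this higher. Following every safe sequence of crossings, the most of the 6 that can be at the far shore as the ferry arrives there on crossings 5, 7 is 4, 5 respectively — never all 6.
So no plan with fewer than 9 crossings exists, and this one achieves 9:
1. Ferryman goes to the far shore with the ferret and the lamb.  [the near shore: the cheese, the corn, the fox, the mouse | the far shore: the ferret, the lamb]
2. Ferryman goes back to the near shore with the ferret.  [the near shore: the cheese, the corn, the ferret, the fox, the mouse | the far shore: the lamb]
3. Ferryman goes to the far shore with the ferret and the mouse.  [the near shore: the cheese, the corn, the fox | the far shore: the ferret, the lamb, the mouse]
4. Ferryman goes back to the near shore with the ferret.  [the near shore: the cheese, the corn, the ferret, the fox | the far shore: the lamb, the mouse]
5. Ferryman goes to the far shore with the corn and the ferret.  [the near shore: the cheese, the fox | the far shore: the corn, the ferret, the lamb, the mouse]
6. Ferryman goes back to the near shore with the ferret.  [the near shore: the cheese, the ferret, the fox | the far shore: the corn, the lamb, the mouse]
7. Ferryman goes to the far shore with the cheese and the fox.  [the near shore: the ferret | the far shore: the cheese, the corn, the fox, the lamb, the mouse]
8. Ferryman goes back to the near shore with the lamb.  [the near shore: the ferret, the lamb | the far shore: the cheese, the corn, the fox, the mouse]
9. Ferryman goes to the far shore with the ferret and the lamb.  [the near shore: — | the far shore: the cheese, the corn, the ferret, the fox, the lamb, the mouse]

9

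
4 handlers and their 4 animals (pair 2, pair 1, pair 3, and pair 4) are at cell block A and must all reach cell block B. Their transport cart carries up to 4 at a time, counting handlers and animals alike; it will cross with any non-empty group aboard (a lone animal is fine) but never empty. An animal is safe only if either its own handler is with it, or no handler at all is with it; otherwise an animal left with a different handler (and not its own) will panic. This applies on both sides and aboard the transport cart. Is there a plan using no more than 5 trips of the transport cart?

Yes — this plan uses 5 crossings (≤ 5):
1. animal 2 and handler 2 cross → cell block B.
2. handler 2 crosses ← cell block A.
3. handler 1, handler 2, handler 3, and handler 4 cross → cell block B.
4. animal 2 crosses ← cell block A.
5. animal 1, animal 2, animal 3, and animal 4 cross → cell block B.

Yes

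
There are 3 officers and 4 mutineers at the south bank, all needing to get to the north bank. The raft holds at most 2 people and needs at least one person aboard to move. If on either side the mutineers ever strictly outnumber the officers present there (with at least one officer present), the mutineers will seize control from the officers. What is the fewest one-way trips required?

The mutineers already outnumber the officers at the south bank before anyone moves, so the starting position itself is disallowed.

impossible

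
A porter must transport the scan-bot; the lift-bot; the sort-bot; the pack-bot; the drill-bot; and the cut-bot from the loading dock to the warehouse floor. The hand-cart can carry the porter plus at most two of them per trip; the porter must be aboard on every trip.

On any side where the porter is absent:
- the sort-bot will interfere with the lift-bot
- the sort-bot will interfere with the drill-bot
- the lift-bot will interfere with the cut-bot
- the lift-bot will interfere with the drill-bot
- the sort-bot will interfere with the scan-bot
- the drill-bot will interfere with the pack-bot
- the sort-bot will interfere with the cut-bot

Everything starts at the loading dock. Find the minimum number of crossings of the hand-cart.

Whatever the first load, the items left behind include a forbidden pair without the porter. No opening move is safe, so no plan exists.

impossible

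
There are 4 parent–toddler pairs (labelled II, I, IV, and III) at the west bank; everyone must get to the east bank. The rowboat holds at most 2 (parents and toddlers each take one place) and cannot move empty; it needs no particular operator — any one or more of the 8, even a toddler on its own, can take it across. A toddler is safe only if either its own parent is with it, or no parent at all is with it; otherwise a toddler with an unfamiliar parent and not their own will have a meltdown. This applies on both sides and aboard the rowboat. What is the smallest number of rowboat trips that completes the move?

impossible

Following every safe sequence of crossings from the start, the most of the 8 that can be at the east bank as the rowboat arrives there on crossings 1, 3, 5 is 2, 3, 4 respectively; the best ever achieved is 4 of 8.
From crossing 7 on, no configuration arises that was not already reachable earlier: only 44 distinct safe configurations (who is on which side, and where the rowboat is) can ever be reached, none of them has everyone across, and every continuation just revisits them. So no valid plan exists.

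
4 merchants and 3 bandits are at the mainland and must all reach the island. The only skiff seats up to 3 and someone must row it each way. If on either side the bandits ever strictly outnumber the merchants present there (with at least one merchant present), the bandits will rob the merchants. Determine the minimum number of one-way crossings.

5

Counting alone: each trip to the island takes at most 3 across and each return brings at least 1 back, so after t trips out (and t−1 returns) at most 3t − (t−1) of the 7 are across; that first reaches 7 at t = 3, so at least 5 crossings are needed.
The plan below uses exactly 5 crossings, so it is optimal:
1. 3 bandits → the island.  (the mainland: 4M 0B; the island: 0M 3B)
2. 1 bandit ← the mainland.  (the mainland: 4M 1B; the island: 0M 2B)
3. 3 merchants → the island.  (the mainland: 1M 1B; the island: 3M 2B)
4. 1 merchant ← the mainland.  (the mainland: 2M 1B; the island: 2M 2B)
5. 2 merchants and 1 bandit → the island.  (the mainland: 0M 0B; the island: 4M 3B)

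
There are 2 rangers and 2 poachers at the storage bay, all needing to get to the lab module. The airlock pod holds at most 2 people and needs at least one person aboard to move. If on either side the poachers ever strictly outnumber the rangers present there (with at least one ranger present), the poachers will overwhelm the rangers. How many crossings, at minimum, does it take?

5

Counting alone: each trip to the lab module takes at most 2 across and each return brings at least 1 back, so after t trips out (and t−1 returns) at most 2t − (t−1) of the 4 are across; that first reaches 4 at t = 3, so at least 5 crossings are needed.
The plan below uses exactly 5 crossings, so it is optimal:
1. 2 poachers → the lab module.  (the storage bay: 2R 0P; the lab module: 0R 2P)
2. 1 poacher ← the storage bay.  (the storage bay: 2R 1P; the lab module: 0R 1P)
3. 2 rangers → the lab module.  (the storage bay: 0R 1P; the lab module: 2R 1P)
4. 1 poacher ← the storage bay.  (the storage bay: 0R 2P; the lab module: 2R 0P)
5. 2 poachers → the lab module.  (the storage bay: 0R 0P; the lab module: 2R 2P)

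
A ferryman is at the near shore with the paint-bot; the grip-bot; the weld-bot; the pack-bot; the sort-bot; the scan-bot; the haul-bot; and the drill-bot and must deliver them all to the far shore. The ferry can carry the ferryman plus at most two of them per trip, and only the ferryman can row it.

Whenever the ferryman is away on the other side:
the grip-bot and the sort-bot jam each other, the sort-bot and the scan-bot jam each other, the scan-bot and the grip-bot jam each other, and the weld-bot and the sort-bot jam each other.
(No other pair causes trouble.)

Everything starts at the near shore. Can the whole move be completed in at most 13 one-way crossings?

Yes

Yes — this plan uses 13 crossings (≤ 13):
1. Ferryman goes to the far shore with the grip-bot and the sort-bot.
2. Ferryman goes back to the near shore with the grip-bot.
3. Ferryman goes to the far shore with the grip-bot and the paint-bot.
4. Ferryman goes back to the near shore with the grip-bot.
5. Ferryman goes to the far shore with the grip-bot and the weld-bot.
6. Ferryman goes back to the near shore with the sort-bot.
7. Ferryman goes to the far shore with the pack-bot and the sort-bot.
8. Ferryman goes back to the near shore with the sort-bot.
9. Ferryman goes to the far shore with the haul-bot and the sort-bot.
10. Ferryman goes back to the near shore with the sort-bot.
11. Ferryman goes to the far shore with the drill-bot and the sort-bot.
12. Ferryman goes back to the near shore with the sort-bot.
13. Ferryman goes to the far shore with the scan-bot and the sort-bot.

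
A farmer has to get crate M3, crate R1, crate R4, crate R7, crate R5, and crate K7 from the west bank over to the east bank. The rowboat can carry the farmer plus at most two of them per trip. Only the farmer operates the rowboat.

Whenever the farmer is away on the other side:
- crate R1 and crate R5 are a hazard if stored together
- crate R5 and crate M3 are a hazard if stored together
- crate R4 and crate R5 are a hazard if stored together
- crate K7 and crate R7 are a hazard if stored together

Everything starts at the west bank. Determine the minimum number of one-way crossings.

Counting alone: the farmer can take at most 2 across per trip to the east bank, so moving all 6 needs at least 3 loaded trips out, with a return between consecutive ones — at least 5 crossings.
The safety rule pushes this higher. Following every safe sequence of crossings, the most of the 6 that can be at the east bank as the rowboat arrives there on crossing 5 is 5 — never all 6.
So no plan with fewer than 7 crossings exists, and this one achieves 7:
1. Farmer goes to the east bank with crate R5 and crate R7.  [the west bank: crate K7, crate M3, crate R1, crate R4 | the east bank: crate R5, crate R7]
2. Farmer goes back to the west bank alone.  [the west bank: crate K7, crate M3, crate R1, crate R4 | the east bank: crate R5, crate R7]
3. Farmer goes to the east bank with crate M3.  [the west bank: crate K7, crate R1, crate R4 | the east bank: crate M3, crate R5, crate R7]
4. Farmer goes back to the west bank with crate R5.  [the west bank: crate K7, crate R1, crate R4, crate R5 | the east bank: crate M3, crate R7]
5. Farmer goes to the east bank with crate R1 and crate R4.  [the west bank: crate K7, crate R5 | the east bank: crate M3, crate R1, crate R4, crate R7]
6. Farmer goes back to the west bank alone.  [the west bank: crate K7, crate R5 | the east bank: crate M3, crate R1, crate R4, crate R7]
7. Farmer goes to the east bank with crate K7 and crate R5.  [the west bank: — | the east bank: crate K7, crate M3, crate R1, crate R4, crate R5, crate R7]

7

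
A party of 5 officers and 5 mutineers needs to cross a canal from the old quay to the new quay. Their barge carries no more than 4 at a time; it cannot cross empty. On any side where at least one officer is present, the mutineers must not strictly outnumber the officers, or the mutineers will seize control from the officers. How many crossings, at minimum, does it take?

Counting alone: each trip to the new quay takes at most 4 across and each return brings at least 1 back, so after t trips out (and t−1 returns) at most 4t − (t−1) of the 10 are across; that first reaches 10 at t = 3, so at least 5 crossings are needed.
The safety rule pushes this higher. Following every safe sequence of crossings, the most of the 10 that can be at the new quay as the barge arrives there on crossing 5 is 9 — never all 10.
So no plan with fewer than 7 crossings exists, and this one achieves 7:
1. 2 mutineers → the new quay.  (the old quay: 5O 3M; the new quay: 0O 2M)
2. 1 mutineer ← the old quay.  (the old quay: 5O 4M; the new quay: 0O 1M)
3. 4 mutineers → the new quay.  (the old quay: 5O 0M; the new quay: 0O 5M)
4. 1 mutineer ← the old quay.  (the old quay: 5O 1M; the new quay: 0O 4M)
5. 4 officers → the new quay.  (the old quay: 1O 1M; the new quay: 4O 4M)
6. 1 officer and 1 mutineer ← the old quay.  (the old quay: 2O 2M; the new quay: 3O 3M)
7. 2 officers and 2 mutineers → the new quay.  (the old quay: 0O 0M; the new quay: 5O 5M)

7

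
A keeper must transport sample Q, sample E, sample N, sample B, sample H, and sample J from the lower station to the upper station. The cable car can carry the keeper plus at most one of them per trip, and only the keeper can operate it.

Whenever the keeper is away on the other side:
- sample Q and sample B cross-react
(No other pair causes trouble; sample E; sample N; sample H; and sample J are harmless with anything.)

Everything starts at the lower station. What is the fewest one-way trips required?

11

Counting alone: the keeper can take at most 1 across per trip to the upper station, so moving all 6 needs at least 6 loaded trips out, with a return between consecutive ones — at least 11 crossings.
The plan below uses exactly 11 crossings, so it is optimal:
1. Keeper goes to the upper station with sample Q.  [the lower station: sample B, sample E, sample H, sample J, sample N | the upper station: sample Q]
2. Keeper goes back to the lower station alone.  [the lower station: sample B, sample E, sample H, sample J, sample N | the upper station: sample Q]
3. Keeper goes to the upper station with sample E.  [the lower station: sample B, sample H, sample J, sample N | the upper station: sample E, sample Q]
4. Keeper goes back to the lower station alone.  [the lower station: sample B, sample H, sample J, sample N | the upper station: sample E, sample Q]
5. Keeper goes to the upper station with sample N.  [the lower station: sample B, sample H, sample J | the upper station: sample E, sample N, sample Q]
6. Keeper goes back to the lower station alone.  [the lower station: sample B, sample H, sample J | the upper station: sample E, sample N, sample Q]
7. Keeper goes to the upper station with sample H.  [the lower station: sample B, sample J | the upper station: sample E, sample H, sample N, sample Q]
8. Keeper goes back to the lower station alone.  [the lower station: sample B, sample J | the upper station: sample E, sample H, sample N, sample Q]
9. Keeper goes to the upper station with sample J.  [the lower station: sample B | the upper station: sample E, sample H, sample J, sample N, sample Q]
10. Keeper goes back to the lower station alone.  [the lower station: sample B | the upper station: sample E, sample H, sample J, sample N, sample Q]
11. Keeper goes to the upper station with sample B.  [the lower station: — | the upper station: sample B, sample E, sample H, sample J, sample N, sample Q]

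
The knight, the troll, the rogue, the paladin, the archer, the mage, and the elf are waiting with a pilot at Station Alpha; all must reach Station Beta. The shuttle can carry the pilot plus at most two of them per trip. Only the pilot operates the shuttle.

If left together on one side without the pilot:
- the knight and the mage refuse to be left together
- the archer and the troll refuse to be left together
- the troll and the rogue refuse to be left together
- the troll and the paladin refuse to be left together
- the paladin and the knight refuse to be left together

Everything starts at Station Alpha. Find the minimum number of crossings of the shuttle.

9

Counting alone: the pilot can take at most 2 across per trip to Station Beta, so moving all 7 needs at least 4 loaded trips out, with a return between consecutive ones — at least 7 crossings.
The safety rule pushes this higher. Following every safe sequence of crossings, the most of the 7 that can be at Station Beta as the shuttle arrives there on crossing 7 is 6 — never all 7.
So no plan with fewer than 9 crossings exists, and this one achieves 9:
1. Pilot goes to Station Beta with the knight and the troll.
2. Pilot goes back to Station Alpha alone.
3. Pilot goes to Station Beta with the rogue.
4. Pilot goes back to Station Alpha with the troll.
5. Pilot goes to Station Beta with the archer and the paladin.
6. Pilot goes back to Station Alpha with the knight.
7. Pilot goes to Station Beta with the elf and the mage.
8. Pilot goes back to Station Alpha alone.
9. Pilot goes to Station Beta with the knight and the troll.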